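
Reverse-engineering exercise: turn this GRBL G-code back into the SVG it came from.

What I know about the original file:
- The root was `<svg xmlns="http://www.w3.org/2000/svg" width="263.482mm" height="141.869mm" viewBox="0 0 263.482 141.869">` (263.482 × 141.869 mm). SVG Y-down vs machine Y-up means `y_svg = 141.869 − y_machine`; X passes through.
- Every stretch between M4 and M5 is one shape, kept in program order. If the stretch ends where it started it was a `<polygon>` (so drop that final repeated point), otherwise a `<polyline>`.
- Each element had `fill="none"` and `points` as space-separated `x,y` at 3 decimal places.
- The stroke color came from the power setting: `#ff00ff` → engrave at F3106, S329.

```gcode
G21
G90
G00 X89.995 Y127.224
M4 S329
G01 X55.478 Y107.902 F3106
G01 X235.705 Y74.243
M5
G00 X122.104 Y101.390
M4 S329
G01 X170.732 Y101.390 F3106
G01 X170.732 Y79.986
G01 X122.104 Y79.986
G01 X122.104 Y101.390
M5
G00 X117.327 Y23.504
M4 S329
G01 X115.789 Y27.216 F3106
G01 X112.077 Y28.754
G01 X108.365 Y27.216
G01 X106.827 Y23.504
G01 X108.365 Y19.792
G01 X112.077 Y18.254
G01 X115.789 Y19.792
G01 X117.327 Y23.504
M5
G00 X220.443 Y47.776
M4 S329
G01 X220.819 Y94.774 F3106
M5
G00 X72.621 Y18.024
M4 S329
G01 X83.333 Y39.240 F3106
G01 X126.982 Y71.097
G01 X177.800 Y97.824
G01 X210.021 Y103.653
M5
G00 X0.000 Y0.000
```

<svg xmlns="http://www.w3.org/2000/svg" width="263.482mm" height="141.869mm" viewBox="0 0 263.482 141.869">
  <polyline points="89.995,14.645 55.478,33.967 235.705,67.626" fill="none" stroke="#ff00ff"/>
  <polygon points="122.104,40.479 170.732,40.479 170.732,61.883 122.104,61.883" fill="none" stroke="#ff00ff"/>
  <polygon points="117.327,118.365 115.789,114.653 112.077,113.115 108.365,114.653 106.827,118.365 108.365,122.077 112.077,123.615 115.789,122.077" fill="none" stroke="#ff00ff"/>
  <polyline points="220.443,94.093 220.819,47.095" fill="none" stroke="#ff00ff"/>
  <polyline points="72.621,123.845 83.333,102.629 126.982,70.772 177.800,44.045 210.021,38.216" fill="none" stroke="#ff00ff"/>
</svg>

Machine Y-up, SVG Y-down with viewBox height 141.869, so y_svg = 141.869 − y_machine; X carries over. Every run uses S329, so all elements get stroke `#ff00ff` (engrave).

Run 1: The run is open, so emit a `<polyline>` with points (Y-flipped): 89.995,14.645 55.478,33.967 235.705,67.626.

Run 2: The run returns to its start, so emit a `<polygon>` with points (Y-flipped): 122.104,40.479 170.732,40.479 170.732,61.883 122.104,61.883.

Run 3: The run returns to its start, so emit a `<polygon>` with points (Y-flipped): 117.327,118.365 115.789,114.653 112.077,113.115 108.365,114.653 106.827,118.365 108.365,122.077 112.077,123.615 115.789,122.077.

Run 4: The run is open, so emit a `<polyline>` with points (Y-flipped): 220.443,94.093 220.819,47.095.

Run 5: The run is open, so emit a `<polyline>` with points (Y-flipped): 72.621,123.845 83.333,102.629 126.982,70.772 177.800,44.045 210.021,38.216.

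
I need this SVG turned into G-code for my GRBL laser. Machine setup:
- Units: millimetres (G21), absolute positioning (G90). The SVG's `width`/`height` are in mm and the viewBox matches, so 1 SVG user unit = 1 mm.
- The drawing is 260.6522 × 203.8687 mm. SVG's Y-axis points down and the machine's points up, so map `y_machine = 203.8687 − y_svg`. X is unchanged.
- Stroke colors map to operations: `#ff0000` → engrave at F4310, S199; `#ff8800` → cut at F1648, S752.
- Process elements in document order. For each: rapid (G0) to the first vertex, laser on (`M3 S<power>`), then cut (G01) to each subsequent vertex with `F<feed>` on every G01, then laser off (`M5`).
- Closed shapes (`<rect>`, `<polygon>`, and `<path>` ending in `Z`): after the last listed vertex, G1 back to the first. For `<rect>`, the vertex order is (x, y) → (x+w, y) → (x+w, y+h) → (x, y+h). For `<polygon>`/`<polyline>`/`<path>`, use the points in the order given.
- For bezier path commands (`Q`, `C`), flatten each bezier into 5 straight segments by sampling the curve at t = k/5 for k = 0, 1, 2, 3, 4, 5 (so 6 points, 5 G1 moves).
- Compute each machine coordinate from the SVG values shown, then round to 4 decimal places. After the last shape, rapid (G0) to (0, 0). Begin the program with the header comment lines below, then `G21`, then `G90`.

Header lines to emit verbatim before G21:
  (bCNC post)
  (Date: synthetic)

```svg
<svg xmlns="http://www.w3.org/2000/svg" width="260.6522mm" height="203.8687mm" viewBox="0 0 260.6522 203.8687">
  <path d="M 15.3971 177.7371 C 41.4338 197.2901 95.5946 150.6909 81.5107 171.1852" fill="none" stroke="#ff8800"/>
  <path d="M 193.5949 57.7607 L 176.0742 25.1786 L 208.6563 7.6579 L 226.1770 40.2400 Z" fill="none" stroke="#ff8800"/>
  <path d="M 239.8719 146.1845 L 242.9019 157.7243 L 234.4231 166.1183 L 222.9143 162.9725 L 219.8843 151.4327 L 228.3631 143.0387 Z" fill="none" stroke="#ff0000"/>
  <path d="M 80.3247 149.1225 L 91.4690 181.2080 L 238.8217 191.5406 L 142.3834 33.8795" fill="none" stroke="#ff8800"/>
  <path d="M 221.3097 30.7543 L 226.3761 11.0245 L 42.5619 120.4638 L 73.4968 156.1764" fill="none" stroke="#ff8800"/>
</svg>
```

(bCNC post)
(Date: synthetic)
G21
G90
G0 X15.3971 Y26.1316
M3 S752
G01 X33.6231 Y21.2721 F1648
G01 X53.9731 Y25.8933 F1648
G01 X71.8215 Y33.5995 F1648
G01 X82.5426 Y37.9948 F1648
G01 X81.5107 Y32.6835 F1648
M5
G0 X193.5949 Y146.1080
M3 S752
G01 X176.0742 Y178.6901 F1648
G01 X208.6563 Y196.2108 F1648
G01 X226.1770 Y163.6287 F1648
G01 X193.5949 Y146.1080 F1648
M5
G0 X239.8719 Y57.6842
M3 S199
G01 X242.9019 Y46.1444 F4310
G01 X234.4231 Y37.7504 F4310
G01 X222.9143 Y40.8962 F4310
G01 X219.8843 Y52.4360 F4310
G01 X228.3631 Y60.8300 F4310
G01 X239.8719 Y57.6842 F4310
M5
G0 X80.3247 Y54.7462
M3 S752
G01 X91.4690 Y22.6607 F1648
G01 X238.8217 Y12.3281 F1648
G01 X142.3834 Y169.9892 F1648
M5
G0 X221.3097 Y173.1144
M3 S752
G01 X226.3761 Y192.8442 F1648
G01 X42.5619 Y83.4049 F1648
G01 X73.4968 Y47.6923 F1648
M5
G0 X0.0000 Y0.0000

Since the viewBox matches the mm dimensions, user units are millimetres directly. The only transform is the Y-flip y_m = 203.8687 − y_svg.

Shape 1 is a cubic bezier drawn with `<path>`. Its stroke #ff8800 means cut at S752, F1648. After flipping Y the toolpath is (15.3971,26.1316) → (33.6231,21.2721) → (53.9731,25.8933) → (71.8215,33.5995) → (82.5426,37.9948) → (81.5107,32.6835).

Shape 2 is a regular polygon drawn with `<path>`. Its stroke #ff8800 means cut at S752, F1648. After flipping Y the toolpath is (193.5949,146.1080) → (176.0742,178.6901) → (208.6563,196.2108) → (226.1770,163.6287) → (193.5949,146.1080), returning to the start.

Shape 3 is a regular polygon drawn with `<path>`. Its stroke #ff0000 means engrave at S199, F4310. After flipping Y the toolpath is (239.8719,57.6842) → (242.9019,46.1444) → (234.4231,37.7504) → (222.9143,40.8962) → (219.8843,52.4360) → (228.3631,60.8300) → (239.8719,57.6842), returning to the start.

Shape 4 is a open polyline drawn with `<path>`. Its stroke #ff8800 means cut at S752, F1648. After flipping Y the toolpath is (80.3247,54.7462) → (91.4690,22.6607) → (238.8217,12.3281) → (142.3834,169.9892).

Shape 5 is a open polyline drawn with `<path>`. Its stroke #ff8800 means cut at S752, F1648. After flipping Y the toolpath is (221.3097,173.1144) → (226.3761,192.8442) → (42.5619,83.4049) → (73.4968,47.6923).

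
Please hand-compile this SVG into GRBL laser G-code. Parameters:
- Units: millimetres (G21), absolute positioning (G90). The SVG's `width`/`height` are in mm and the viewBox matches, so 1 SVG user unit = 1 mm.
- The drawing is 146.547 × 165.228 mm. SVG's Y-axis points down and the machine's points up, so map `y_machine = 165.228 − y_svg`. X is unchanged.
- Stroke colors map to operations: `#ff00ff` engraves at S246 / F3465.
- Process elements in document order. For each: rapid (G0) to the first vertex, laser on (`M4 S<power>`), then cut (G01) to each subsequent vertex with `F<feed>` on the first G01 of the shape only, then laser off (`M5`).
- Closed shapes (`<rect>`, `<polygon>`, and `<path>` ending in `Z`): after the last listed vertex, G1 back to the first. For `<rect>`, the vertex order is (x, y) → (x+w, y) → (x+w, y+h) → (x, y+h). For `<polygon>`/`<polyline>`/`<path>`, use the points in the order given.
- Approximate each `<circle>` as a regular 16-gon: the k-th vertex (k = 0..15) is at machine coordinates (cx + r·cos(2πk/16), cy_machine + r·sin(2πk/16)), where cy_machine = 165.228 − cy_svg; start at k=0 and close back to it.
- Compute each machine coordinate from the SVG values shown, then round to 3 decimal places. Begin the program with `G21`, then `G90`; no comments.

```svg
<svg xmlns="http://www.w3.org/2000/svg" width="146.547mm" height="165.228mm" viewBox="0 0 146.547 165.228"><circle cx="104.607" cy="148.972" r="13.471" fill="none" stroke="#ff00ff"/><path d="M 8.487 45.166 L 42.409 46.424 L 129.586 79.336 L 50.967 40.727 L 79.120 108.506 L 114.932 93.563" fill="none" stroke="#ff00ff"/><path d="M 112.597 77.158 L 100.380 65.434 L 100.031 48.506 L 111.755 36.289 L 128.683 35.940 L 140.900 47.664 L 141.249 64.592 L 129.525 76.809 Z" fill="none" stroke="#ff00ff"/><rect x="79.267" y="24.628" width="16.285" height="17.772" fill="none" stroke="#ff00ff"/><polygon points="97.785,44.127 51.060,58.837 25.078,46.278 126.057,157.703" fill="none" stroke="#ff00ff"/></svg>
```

1 u = 1 mm; y_m = 165.228 − y.

[1] `<circle>` circle, #ff00ff→engrave S246 F3465: (118.078,16.256) → (117.053,21.411) → (114.132,25.781) → (109.762,28.702) → (104.607,29.727) → (99.452,28.702) → (95.082,25.781) → (92.161,21.411) → (91.136,16.256) → (92.161,11.101) → (95.082,6.731) → (99.452,3.810) → (104.607,2.785) → (109.762,3.810) → (114.132,6.731) → (117.053,11.101) → (118.078,16.256) (closed)

[2] `<path>` open polyline, #ff00ff→engrave S246 F3465: (8.487,120.062) → (42.409,118.804) → (129.586,85.892) → (50.967,124.501) → (79.120,56.722) → (114.932,71.665)

[3] `<path>` regular polygon, #ff00ff→engrave S246 F3465: (112.597,88.070) → (100.380,99.794) → (100.031,116.722) → (111.755,128.939) → (128.683,129.288) → (140.900,117.564) → (141.249,100.636) → (129.525,88.419) → (112.597,88.070) (closed)

[4] `<rect>` rectangle, #ff00ff→engrave S246 F3465: (79.267,140.600) → (95.552,140.600) → (95.552,122.828) → (79.267,122.828) → (79.267,140.600) (closed)

[5] `<polygon>` closed polygon, #ff00ff→engrave S246 F3465: (97.785,121.101) → (51.060,106.391) → (25.078,118.950) → (126.057,7.525) → (97.785,121.101) (closed)

G21
G90
G0 X118.078 Y16.256
M4 S246
G01 X117.053 Y21.411 F3465
G01 X114.132 Y25.781
G01 X109.762 Y28.702
G01 X104.607 Y29.727
G01 X99.452 Y28.702
G01 X95.082 Y25.781
G01 X92.161 Y21.411
G01 X91.136 Y16.256
G01 X92.161 Y11.101
G01 X95.082 Y6.731
G01 X99.452 Y3.810
G01 X104.607 Y2.785
G01 X109.762 Y3.810
G01 X114.132 Y6.731
G01 X117.053 Y11.101
G01 X118.078 Y16.256
M5
G0 X8.487 Y120.062
M4 S246
G01 X42.409 Y118.804 F3465
G01 X129.586 Y85.892
G01 X50.967 Y124.501
G01 X79.120 Y56.722
G01 X114.932 Y71.665
M5
G0 X112.597 Y88.070
M4 S246
G01 X100.380 Y99.794 F3465
G01 X100.031 Y116.722
G01 X111.755 Y128.939
G01 X128.683 Y129.288
G01 X140.900 Y117.564
G01 X141.249 Y100.636
G01 X129.525 Y88.419
G01 X112.597 Y88.070
M5
G0 X79.267 Y140.600
M4 S246
G01 X95.552 Y140.600 F3465
G01 X95.552 Y122.828
G01 X79.267 Y122.828
G01 X79.267 Y140.600
M5
G0 X97.785 Y121.101
M4 S246
G01 X51.060 Y106.391 F3465
G01 X25.078 Y118.950
G01 X126.057 Y7.525
G01 X97.785 Y121.101
M5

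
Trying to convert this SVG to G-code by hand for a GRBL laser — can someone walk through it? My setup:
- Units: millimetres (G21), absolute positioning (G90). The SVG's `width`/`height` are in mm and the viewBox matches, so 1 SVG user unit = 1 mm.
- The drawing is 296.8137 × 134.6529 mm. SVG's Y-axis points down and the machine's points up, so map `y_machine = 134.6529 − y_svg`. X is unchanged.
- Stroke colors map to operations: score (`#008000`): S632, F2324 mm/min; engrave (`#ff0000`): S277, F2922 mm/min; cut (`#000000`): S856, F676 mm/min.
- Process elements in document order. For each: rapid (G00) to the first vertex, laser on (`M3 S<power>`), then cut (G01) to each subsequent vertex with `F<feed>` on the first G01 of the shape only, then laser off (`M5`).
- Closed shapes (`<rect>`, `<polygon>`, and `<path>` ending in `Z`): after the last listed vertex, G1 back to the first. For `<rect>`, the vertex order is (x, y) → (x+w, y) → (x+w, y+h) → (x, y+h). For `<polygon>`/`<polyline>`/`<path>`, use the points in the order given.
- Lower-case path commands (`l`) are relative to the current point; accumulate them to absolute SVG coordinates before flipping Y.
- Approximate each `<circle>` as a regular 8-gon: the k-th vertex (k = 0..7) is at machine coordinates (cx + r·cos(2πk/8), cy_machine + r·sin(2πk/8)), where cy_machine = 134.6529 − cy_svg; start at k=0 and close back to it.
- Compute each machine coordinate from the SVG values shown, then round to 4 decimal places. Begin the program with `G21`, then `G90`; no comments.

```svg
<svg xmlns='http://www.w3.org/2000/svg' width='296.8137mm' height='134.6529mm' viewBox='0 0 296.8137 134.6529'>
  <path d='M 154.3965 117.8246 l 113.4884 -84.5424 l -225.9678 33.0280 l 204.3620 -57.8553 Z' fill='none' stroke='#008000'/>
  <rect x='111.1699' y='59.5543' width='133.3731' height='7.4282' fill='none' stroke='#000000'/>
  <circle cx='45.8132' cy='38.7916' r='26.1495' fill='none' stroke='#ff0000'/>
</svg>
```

G21
G90
G00 X154.3965 Y16.8283
M3 S632
G01 X267.8849 Y101.3707 F2324
G01 X41.9171 Y68.3427
G01 X246.2791 Y126.1980
G01 X154.3965 Y16.8283
M5
G00 X111.1699 Y75.0986
M3 S856
G01 X244.5430 Y75.0986 F676
G01 X244.5430 Y67.6704
G01 X111.1699 Y67.6704
G01 X111.1699 Y75.0986
M5
G00 X71.9627 Y95.8613
M3 S277
G01 X64.3037 Y114.3518 F2922
G01 X45.8132 Y122.0108
G01 X27.3227 Y114.3518
G01 X19.6637 Y95.8613
G01 X27.3227 Y77.3708
G01 X45.8132 Y69.7118
G01 X64.3037 Y77.3708
G01 X71.9627 Y95.8613
M5

1 u = 1 mm; y_m = 134.6529 − y.

[1] `<path>` closed polygon, #008000→score S632 F2324: (154.3965,16.8283) → (267.8849,101.3707) → (41.9171,68.3427) → (246.2791,126.1980) → (154.3965,16.8283) (closed)

[2] `<rect>` rectangle, #000000→cut S856 F676: (111.1699,75.0986) → (244.5430,75.0986) → (244.5430,67.6704) → (111.1699,67.6704) → (111.1699,75.0986) (closed)

[3] `<circle>` circle, #ff0000→engrave S277 F2922: (71.9627,95.8613) → (64.3037,114.3518) → (45.8132,122.0108) → (27.3227,114.3518) → (19.6637,95.8613) → (27.3227,77.3708) → (45.8132,69.7118) → (64.3037,77.3708) → (71.9627,95.8613) (closed)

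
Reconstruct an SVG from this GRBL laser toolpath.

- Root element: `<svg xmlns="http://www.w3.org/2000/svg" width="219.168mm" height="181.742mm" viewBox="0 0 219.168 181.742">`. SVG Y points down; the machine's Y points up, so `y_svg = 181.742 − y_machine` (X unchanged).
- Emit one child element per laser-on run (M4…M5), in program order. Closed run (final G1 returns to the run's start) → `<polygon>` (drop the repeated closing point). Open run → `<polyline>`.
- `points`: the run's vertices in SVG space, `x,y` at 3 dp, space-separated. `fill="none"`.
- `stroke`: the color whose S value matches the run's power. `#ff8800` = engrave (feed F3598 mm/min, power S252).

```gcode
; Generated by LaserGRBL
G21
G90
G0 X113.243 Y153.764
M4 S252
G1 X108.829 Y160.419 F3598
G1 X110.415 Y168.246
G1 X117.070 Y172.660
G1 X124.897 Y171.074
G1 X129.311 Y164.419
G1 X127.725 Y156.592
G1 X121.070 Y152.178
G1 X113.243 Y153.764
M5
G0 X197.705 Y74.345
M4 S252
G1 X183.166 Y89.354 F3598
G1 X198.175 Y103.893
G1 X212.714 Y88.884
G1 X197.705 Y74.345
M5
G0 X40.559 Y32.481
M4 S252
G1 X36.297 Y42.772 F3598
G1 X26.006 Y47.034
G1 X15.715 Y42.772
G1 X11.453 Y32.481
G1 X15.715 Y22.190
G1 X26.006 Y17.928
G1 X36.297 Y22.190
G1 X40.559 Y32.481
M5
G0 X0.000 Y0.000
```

<svg xmlns="http://www.w3.org/2000/svg" width="219.168mm" height="181.742mm" viewBox="0 0 219.168 181.742">
  <polygon points="113.243,27.978 108.829,21.323 110.415,13.496 117.070,9.082 124.897,10.668 129.311,17.323 127.725,25.150 121.070,29.564" fill="none" stroke="#ff8800"/>
  <polygon points="197.705,107.397 183.166,92.388 198.175,77.849 212.714,92.858" fill="none" stroke="#ff8800"/>
  <polygon points="40.559,149.261 36.297,138.970 26.006,134.708 15.715,138.970 11.453,149.261 15.715,159.552 26.006,163.814 36.297,159.552" fill="none" stroke="#ff8800"/>
</svg>

y_svg = 181.742 − y_m. Every run uses S252, so all elements get stroke `#ff8800` (engrave).

[1] closed run; points: 113.243,27.978 108.829,21.323 110.415,13.496 117.070,9.082 124.897,10.668 129.311,17.323 127.725,25.150 121.070,29.564

[2] closed run; points: 197.705,107.397 183.166,92.388 198.175,77.849 212.714,92.858

[3] closed run; points: 40.559,149.261 36.297,138.970 26.006,134.708 15.715,138.970 11.453,149.261 15.715,159.552 26.006,163.814 36.297,159.552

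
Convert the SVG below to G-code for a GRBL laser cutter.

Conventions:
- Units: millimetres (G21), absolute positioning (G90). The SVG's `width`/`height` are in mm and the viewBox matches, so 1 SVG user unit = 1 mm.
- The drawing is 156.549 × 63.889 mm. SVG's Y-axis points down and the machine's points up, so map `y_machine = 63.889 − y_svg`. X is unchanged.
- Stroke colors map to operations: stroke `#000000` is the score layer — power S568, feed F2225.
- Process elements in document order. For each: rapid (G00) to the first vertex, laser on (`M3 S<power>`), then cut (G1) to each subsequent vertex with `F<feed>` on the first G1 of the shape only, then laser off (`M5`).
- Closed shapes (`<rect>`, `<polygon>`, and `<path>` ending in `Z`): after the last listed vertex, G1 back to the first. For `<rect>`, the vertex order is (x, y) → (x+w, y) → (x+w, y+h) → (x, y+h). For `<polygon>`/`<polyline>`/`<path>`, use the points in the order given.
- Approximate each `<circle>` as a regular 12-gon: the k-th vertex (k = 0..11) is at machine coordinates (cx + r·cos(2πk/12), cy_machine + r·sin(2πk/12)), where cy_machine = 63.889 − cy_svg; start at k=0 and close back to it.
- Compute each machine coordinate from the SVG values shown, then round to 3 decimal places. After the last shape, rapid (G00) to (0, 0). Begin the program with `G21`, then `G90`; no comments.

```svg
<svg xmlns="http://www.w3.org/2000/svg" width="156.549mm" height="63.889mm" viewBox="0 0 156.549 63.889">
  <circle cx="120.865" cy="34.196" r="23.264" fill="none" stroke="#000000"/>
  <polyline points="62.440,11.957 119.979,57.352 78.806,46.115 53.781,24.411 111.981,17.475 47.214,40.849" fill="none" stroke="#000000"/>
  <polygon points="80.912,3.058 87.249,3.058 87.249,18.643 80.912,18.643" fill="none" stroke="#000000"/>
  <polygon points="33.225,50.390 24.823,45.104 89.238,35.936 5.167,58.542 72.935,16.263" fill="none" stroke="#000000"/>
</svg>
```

G21
G90
G00 X144.129 Y29.693
M3 S568
G1 X141.012 Y41.325 F2225
G1 X132.497 Y49.840
G1 X120.865 Y52.957
G1 X109.233 Y49.840
G1 X100.718 Y41.325
G1 X97.601 Y29.693
G1 X100.718 Y18.061
G1 X109.233 Y9.546
G1 X120.865 Y6.429
G1 X132.497 Y9.546
G1 X141.012 Y18.061
G1 X144.129 Y29.693
M5
G00 X62.440 Y51.932
M3 S568
G1 X119.979 Y6.537 F2225
G1 X78.806 Y17.774
G1 X53.781 Y39.478
G1 X111.981 Y46.414
G1 X47.214 Y23.040
M5
G00 X80.912 Y60.831
M3 S568
G1 X87.249 Y60.831 F2225
G1 X87.249 Y45.246
G1 X80.912 Y45.246
G1 X80.912 Y60.831
M5
G00 X33.225 Y13.499
M3 S568
G1 X24.823 Y18.785 F2225
G1 X89.238 Y27.953
G1 X5.167 Y5.347
G1 X72.935 Y47.626
G1 X33.225 Y13.499
M5
G00 X0.000 Y0.000

Since the viewBox matches the mm dimensions, user units are millimetres directly. The only transform is the Y-flip y_m = 63.889 − y_svg.

Shape 1 is a circle drawn with `<circle>`. Its stroke #000000 means score at S568, F2225. After flipping Y the toolpath is (144.129,29.693) → (141.012,41.325) → (132.497,49.840) → (120.865,52.957) → (109.233,49.840) → (100.718,41.325) → (97.601,29.693) → (100.718,18.061) → (109.233,9.546) → (120.865,6.429) → (132.497,9.546) → (141.012,18.061) → (144.129,29.693), returning to the start.

Shape 2 is a open polyline drawn with `<polyline>`. Its stroke #000000 means score at S568, F2225. After flipping Y the toolpath is (62.440,51.932) → (119.979,6.537) → (78.806,17.774) → (53.781,39.478) → (111.981,46.414) → (47.214,23.040).

Shape 3 is a rectangle drawn with `<polygon>`. Its stroke #000000 means score at S568, F2225. After flipping Y the toolpath is (80.912,60.831) → (87.249,60.831) → (87.249,45.246) → (80.912,45.246) → (80.912,60.831), returning to the start.

Shape 4 is a closed polygon drawn with `<polygon>`. Its stroke #000000 means score at S568, F2225. After flipping Y the toolpath is (33.225,13.499) → (24.823,18.785) → (89.238,27.953) → (5.167,5.347) → (72.935,47.626) → (33.225,13.499), returning to the start.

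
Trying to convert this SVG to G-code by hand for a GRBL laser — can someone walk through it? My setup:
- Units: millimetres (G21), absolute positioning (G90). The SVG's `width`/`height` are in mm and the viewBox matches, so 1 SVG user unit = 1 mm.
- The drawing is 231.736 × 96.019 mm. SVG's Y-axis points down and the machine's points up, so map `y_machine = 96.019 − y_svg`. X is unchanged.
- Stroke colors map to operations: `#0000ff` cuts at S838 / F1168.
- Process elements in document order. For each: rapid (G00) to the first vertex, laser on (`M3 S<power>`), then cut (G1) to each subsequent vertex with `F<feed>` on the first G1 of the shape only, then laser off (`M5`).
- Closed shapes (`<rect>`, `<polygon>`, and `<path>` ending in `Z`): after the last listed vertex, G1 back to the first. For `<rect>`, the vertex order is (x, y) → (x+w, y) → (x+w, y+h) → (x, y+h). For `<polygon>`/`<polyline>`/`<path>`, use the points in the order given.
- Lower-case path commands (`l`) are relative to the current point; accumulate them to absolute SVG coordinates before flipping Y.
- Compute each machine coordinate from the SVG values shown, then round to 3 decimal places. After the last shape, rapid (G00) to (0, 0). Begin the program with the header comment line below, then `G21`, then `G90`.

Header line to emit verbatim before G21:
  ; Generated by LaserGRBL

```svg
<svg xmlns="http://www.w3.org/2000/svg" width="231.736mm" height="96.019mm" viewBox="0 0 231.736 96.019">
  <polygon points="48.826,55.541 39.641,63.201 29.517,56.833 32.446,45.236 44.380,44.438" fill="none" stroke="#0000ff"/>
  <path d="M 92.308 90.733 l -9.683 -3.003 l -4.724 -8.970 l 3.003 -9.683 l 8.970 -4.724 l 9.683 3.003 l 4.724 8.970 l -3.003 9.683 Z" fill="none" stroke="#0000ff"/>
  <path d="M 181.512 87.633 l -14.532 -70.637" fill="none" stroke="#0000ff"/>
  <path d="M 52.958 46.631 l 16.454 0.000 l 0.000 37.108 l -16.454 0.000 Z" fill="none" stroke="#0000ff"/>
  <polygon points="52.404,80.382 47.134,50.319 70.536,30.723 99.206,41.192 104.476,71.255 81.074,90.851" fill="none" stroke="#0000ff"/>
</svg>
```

viewBox `0 0 231.736 96.019` with mm width/height → 1 unit = 1 mm. Flip: y_m = 96.019 − y_svg.

**Shape 1** — `<polygon>` regular polygon, stroke `#0000ff` → cut (S838, F1168). Machine vertices: (48.826,40.478) → (39.641,32.818) → (29.517,39.186) → (32.446,50.783) → (44.380,51.581) → (48.826,40.478). Closed: final G1 returns to the first vertex.

**Shape 2** — `<path>` regular polygon, stroke `#0000ff` → cut (S838, F1168). Machine vertices: (92.308,5.286) → (82.625,8.289) → (77.901,17.259) → (80.904,26.942) → (89.874,31.666) → (99.557,28.663) → (104.281,19.693) → (101.278,10.010) → (92.308,5.286). Closed: final G1 returns to the first vertex.

**Shape 3** — `<path>` line segment, stroke `#0000ff` → cut (S838, F1168). Machine vertices: (181.512,8.386) → (166.980,79.023). Open path.

**Shape 4** — `<path>` rectangle, stroke `#0000ff` → cut (S838, F1168). Machine vertices: (52.958,49.388) → (69.412,49.388) → (69.412,12.280) → (52.958,12.280) → (52.958,49.388). Closed: final G1 returns to the first vertex.

**Shape 5** — `<polygon>` regular polygon, stroke `#0000ff` → cut (S838, F1168). Machine vertices: (52.404,15.637) → (47.134,45.700) → (70.536,65.296) → (99.206,54.827) → (104.476,24.764) → (81.074,5.168) → (52.404,15.637). Closed: final G1 returns to the first vertex.

; Generated by LaserGRBL
G21
G90
G00 X48.826 Y40.478
M3 S838
G1 X39.641 Y32.818 F1168
G1 X29.517 Y39.186
G1 X32.446 Y50.783
G1 X44.380 Y51.581
G1 X48.826 Y40.478
M5
G00 X92.308 Y5.286
M3 S838
G1 X82.625 Y8.289 F1168
G1 X77.901 Y17.259
G1 X80.904 Y26.942
G1 X89.874 Y31.666
G1 X99.557 Y28.663
G1 X104.281 Y19.693
G1 X101.278 Y10.010
G1 X92.308 Y5.286
M5
G00 X181.512 Y8.386
M3 S838
G1 X166.980 Y79.023 F1168
M5
G00 X52.958 Y49.388
M3 S838
G1 X69.412 Y49.388 F1168
G1 X69.412 Y12.280
G1 X52.958 Y12.280
G1 X52.958 Y49.388
M5
G00 X52.404 Y15.637
M3 S838
G1 X47.134 Y45.700 F1168
G1 X70.536 Y65.296
G1 X99.206 Y54.827
G1 X104.476 Y24.764
G1 X81.074 Y5.168
G1 X52.404 Y15.637
M5
G00 X0.000 Y0.000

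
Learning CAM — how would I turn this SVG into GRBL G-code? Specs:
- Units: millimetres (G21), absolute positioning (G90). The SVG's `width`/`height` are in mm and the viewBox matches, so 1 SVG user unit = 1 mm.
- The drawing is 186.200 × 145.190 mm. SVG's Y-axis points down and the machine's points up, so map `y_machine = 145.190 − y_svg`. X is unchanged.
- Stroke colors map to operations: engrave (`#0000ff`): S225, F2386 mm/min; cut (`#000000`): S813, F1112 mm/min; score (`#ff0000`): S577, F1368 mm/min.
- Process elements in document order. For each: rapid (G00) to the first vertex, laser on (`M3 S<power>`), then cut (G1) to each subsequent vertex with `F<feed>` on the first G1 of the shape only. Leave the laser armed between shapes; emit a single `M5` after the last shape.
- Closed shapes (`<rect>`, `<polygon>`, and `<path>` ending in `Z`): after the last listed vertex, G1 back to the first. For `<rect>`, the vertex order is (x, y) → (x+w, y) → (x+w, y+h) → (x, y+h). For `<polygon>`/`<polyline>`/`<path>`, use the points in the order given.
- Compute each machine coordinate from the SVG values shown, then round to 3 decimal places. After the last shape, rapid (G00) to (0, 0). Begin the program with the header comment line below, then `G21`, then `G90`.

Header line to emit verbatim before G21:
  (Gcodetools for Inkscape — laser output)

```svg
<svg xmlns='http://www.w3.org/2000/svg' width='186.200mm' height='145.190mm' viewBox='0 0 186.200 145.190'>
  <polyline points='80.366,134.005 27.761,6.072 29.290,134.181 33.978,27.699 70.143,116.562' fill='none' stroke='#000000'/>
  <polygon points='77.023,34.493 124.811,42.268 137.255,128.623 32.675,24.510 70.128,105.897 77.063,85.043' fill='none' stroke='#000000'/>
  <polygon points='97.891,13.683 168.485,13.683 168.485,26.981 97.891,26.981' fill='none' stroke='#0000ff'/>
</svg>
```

viewBox `0 0 186.200 145.190` with mm width/height → 1 unit = 1 mm. Flip: y_m = 145.190 − y_svg.

**Shape 1** — `<polyline>` open polyline, stroke `#000000` → cut (S813, F1112). Machine vertices: (80.366,11.185) → (27.761,139.118) → (29.290,11.009) → (33.978,117.491) → (70.143,28.628). Open path.

**Shape 2** — `<polygon>` closed polygon, stroke `#000000` → cut (S813, F1112). Machine vertices: (77.023,110.697) → (124.811,102.922) → (137.255,16.567) → (32.675,120.680) → (70.128,39.293) → (77.063,60.147) → (77.023,110.697). Closed: final G1 returns to the first vertex.

**Shape 3** — `<polygon>` rectangle, stroke `#0000ff` → engrave (S225, F2386). Machine vertices: (97.891,131.507) → (168.485,131.507) → (168.485,118.209) → (97.891,118.209) → (97.891,131.507). Closed: final G1 returns to the first vertex.

(Gcodetools for Inkscape — laser output)
G21
G90
G00 X80.366 Y11.185
M3 S813
G1 X27.761 Y139.118 F1112
G1 X29.290 Y11.009
G1 X33.978 Y117.491
G1 X70.143 Y28.628
G00 X77.023 Y110.697
M3 S813
G1 X124.811 Y102.922 F1112
G1 X137.255 Y16.567
G1 X32.675 Y120.680
G1 X70.128 Y39.293
G1 X77.063 Y60.147
G1 X77.023 Y110.697
G00 X97.891 Y131.507
M3 S225
G1 X168.485 Y131.507 F2386
G1 X168.485 Y118.209
G1 X97.891 Y118.209
G1 X97.891 Y131.507
M5
G00 X0.000 Y0.000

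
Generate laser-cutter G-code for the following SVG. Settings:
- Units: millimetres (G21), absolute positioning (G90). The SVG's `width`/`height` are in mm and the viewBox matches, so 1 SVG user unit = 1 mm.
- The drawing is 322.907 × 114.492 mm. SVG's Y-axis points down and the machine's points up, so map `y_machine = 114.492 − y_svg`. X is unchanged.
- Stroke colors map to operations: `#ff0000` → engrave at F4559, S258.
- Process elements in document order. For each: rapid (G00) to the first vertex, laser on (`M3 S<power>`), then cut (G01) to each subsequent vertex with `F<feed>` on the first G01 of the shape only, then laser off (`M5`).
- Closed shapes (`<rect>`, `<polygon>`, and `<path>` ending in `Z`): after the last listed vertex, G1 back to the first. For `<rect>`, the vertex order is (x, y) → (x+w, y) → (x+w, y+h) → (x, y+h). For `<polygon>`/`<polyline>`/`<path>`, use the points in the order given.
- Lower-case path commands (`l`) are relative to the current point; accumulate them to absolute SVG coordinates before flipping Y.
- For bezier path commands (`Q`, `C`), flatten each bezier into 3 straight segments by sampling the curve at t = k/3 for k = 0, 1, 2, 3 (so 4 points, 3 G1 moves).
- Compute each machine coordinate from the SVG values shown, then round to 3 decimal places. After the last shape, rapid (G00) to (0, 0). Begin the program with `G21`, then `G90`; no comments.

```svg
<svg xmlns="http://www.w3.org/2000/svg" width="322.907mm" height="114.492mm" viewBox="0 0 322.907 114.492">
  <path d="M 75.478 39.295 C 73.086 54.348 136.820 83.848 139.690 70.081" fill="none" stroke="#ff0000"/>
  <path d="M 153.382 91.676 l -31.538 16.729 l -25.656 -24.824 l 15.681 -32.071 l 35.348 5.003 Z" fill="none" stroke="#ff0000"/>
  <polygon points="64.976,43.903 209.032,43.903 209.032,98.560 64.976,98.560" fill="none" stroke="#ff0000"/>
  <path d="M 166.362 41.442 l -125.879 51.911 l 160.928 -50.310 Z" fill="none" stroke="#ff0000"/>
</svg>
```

1 u = 1 mm; y_m = 114.492 − y.

[1] `<path>` cubic bezier, #ff0000→engrave S258 F4559: (75.478,75.197) → (90.425,57.466) → (121.235,42.929) → (139.690,44.411)

[2] `<path>` regular polygon, #ff0000→engrave S258 F4559: (153.382,22.816) → (121.844,6.087) → (96.188,30.911) → (111.869,62.982) → (147.217,57.979) → (153.382,22.816) (closed)

[3] `<polygon>` rectangle, #ff0000→engrave S258 F4559: (64.976,70.589) → (209.032,70.589) → (209.032,15.932) → (64.976,15.932) → (64.976,70.589) (closed)

[4] `<path>` closed polygon, #ff0000→engrave S258 F4559: (166.362,73.050) → (40.483,21.139) → (201.411,71.449) → (166.362,73.050) (closed)

G21
G90
G00 X75.478 Y75.197
M3 S258
G01 X90.425 Y57.466 F4559
G01 X121.235 Y42.929
G01 X139.690 Y44.411
M5
G00 X153.382 Y22.816
M3 S258
G01 X121.844 Y6.087 F4559
G01 X96.188 Y30.911
G01 X111.869 Y62.982
G01 X147.217 Y57.979
G01 X153.382 Y22.816
M5
G00 X64.976 Y70.589
M3 S258
G01 X209.032 Y70.589 F4559
G01 X209.032 Y15.932
G01 X64.976 Y15.932
G01 X64.976 Y70.589
M5
G00 X166.362 Y73.050
M3 S258
G01 X40.483 Y21.139 F4559
G01 X201.411 Y71.449
G01 X166.362 Y73.050
M5
G00 X0.000 Y0.000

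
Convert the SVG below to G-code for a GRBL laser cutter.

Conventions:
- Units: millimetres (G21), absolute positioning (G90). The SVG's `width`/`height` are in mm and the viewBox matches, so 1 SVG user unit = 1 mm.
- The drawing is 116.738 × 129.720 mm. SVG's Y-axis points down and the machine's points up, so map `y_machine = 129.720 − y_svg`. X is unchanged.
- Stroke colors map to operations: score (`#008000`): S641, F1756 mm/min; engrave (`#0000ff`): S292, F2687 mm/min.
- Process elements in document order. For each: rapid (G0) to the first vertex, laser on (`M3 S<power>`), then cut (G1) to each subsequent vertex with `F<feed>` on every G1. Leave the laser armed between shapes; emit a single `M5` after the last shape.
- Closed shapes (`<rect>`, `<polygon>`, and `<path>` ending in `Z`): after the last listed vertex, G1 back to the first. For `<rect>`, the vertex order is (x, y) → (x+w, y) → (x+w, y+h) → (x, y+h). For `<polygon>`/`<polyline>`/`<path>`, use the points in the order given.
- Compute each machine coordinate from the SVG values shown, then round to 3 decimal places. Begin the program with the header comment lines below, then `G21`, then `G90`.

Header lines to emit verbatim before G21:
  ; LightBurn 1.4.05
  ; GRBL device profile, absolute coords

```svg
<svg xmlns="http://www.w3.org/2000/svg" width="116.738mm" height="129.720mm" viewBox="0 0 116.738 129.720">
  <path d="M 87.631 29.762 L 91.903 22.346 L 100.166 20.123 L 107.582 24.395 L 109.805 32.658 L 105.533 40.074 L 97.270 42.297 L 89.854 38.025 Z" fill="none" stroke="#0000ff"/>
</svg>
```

viewBox `0 0 116.738 129.720` with mm width/height → 1 unit = 1 mm. Flip: y_m = 129.720 − y_svg.

**Shape 1** — `<path>` regular polygon, stroke `#0000ff` → engrave (S292, F2687). Machine vertices: (87.631,99.958) → (91.903,107.374) → (100.166,109.597) → (107.582,105.325) → (109.805,97.062) → (105.533,89.646) → (97.270,87.423) → (89.854,91.695) → (87.631,99.958). Closed: final G1 returns to the first vertex.

; LightBurn 1.4.05
; GRBL device profile, absolute coords
G21
G90
G0 X87.631 Y99.958
M3 S292
G1 X91.903 Y107.374 F2687
G1 X100.166 Y109.597 F2687
G1 X107.582 Y105.325 F2687
G1 X109.805 Y97.062 F2687
G1 X105.533 Y89.646 F2687
G1 X97.270 Y87.423 F2687
G1 X89.854 Y91.695 F2687
G1 X87.631 Y99.958 F2687
M5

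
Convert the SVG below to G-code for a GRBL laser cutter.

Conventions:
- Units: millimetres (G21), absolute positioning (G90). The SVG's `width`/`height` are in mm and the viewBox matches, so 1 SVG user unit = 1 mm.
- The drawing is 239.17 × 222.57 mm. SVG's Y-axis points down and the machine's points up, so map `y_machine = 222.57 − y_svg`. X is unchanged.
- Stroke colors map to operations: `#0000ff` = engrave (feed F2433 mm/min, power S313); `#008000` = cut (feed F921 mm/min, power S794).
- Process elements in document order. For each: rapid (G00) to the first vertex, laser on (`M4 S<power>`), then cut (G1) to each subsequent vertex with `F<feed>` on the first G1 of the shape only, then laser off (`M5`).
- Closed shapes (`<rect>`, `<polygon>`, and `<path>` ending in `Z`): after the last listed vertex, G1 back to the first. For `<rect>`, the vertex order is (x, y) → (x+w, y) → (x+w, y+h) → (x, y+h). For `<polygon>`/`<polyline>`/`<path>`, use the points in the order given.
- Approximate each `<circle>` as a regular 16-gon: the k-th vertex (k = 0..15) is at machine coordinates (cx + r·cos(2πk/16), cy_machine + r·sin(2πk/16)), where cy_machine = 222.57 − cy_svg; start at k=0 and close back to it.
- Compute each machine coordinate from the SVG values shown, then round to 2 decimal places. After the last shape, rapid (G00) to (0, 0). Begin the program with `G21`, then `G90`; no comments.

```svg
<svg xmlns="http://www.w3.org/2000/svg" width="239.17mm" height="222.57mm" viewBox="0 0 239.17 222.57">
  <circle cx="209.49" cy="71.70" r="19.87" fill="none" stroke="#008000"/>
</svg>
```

G21
G90
G00 X229.36 Y150.87
M4 S794
G1 X227.85 Y158.47 F921
G1 X223.54 Y164.92
G1 X217.09 Y169.23
G1 X209.49 Y170.74
G1 X201.89 Y169.23
G1 X195.44 Y164.92
G1 X191.13 Y158.47
G1 X189.62 Y150.87
G1 X191.13 Y143.27
G1 X195.44 Y136.82
G1 X201.89 Y132.51
G1 X209.49 Y131.00
G1 X217.09 Y132.51
G1 X223.54 Y136.82
G1 X227.85 Y143.27
G1 X229.36 Y150.87
M5
G00 X0.00 Y0.00

viewBox `0 0 239.17 222.57` with mm width/height → 1 unit = 1 mm. Flip: y_m = 222.57 − y_svg.

**Shape 1** — `<circle>` circle, stroke `#008000` → cut (S794, F921). Machine vertices: (229.36,150.87) → (227.85,158.47) → (223.54,164.92) → (217.09,169.23) → (209.49,170.74) → (201.89,169.23) → (195.44,164.92) → (191.13,158.47) → (189.62,150.87) → (191.13,143.27) → (195.44,136.82) → (201.89,132.51) → (209.49,131.00) → (217.09,132.51) → (223.54,136.82) → (227.85,143.27) → (229.36,150.87). Closed: final G1 returns to the first vertex.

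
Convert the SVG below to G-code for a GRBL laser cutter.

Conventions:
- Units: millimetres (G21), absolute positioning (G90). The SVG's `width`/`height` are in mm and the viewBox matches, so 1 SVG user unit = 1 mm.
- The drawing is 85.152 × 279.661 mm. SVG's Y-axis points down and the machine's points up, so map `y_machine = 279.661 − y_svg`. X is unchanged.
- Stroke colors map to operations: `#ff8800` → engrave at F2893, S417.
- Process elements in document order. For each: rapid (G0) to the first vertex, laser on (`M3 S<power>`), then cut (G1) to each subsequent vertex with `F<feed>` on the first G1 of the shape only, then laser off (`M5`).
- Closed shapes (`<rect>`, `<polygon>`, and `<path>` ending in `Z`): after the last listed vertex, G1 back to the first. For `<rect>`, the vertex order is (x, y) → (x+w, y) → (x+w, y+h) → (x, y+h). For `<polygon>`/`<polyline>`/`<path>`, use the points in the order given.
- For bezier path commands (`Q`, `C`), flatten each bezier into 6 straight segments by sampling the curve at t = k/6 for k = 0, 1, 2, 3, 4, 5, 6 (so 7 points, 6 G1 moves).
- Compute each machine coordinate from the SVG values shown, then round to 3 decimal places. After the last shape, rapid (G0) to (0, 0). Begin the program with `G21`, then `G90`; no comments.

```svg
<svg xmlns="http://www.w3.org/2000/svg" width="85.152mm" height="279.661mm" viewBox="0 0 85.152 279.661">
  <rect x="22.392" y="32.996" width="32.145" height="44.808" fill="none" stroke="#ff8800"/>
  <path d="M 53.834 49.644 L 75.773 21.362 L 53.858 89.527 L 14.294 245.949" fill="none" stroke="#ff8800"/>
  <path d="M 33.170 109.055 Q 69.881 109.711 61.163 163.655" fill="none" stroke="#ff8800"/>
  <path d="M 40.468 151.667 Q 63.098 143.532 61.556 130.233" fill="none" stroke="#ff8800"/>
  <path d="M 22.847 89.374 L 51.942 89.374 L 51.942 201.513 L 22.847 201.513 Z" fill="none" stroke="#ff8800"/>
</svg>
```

1 u = 1 mm; y_m = 279.661 − y.

[1] `<rect>` rectangle, #ff8800→engrave S417 F2893: (22.392,246.665) → (54.537,246.665) → (54.537,201.857) → (22.392,201.857) → (22.392,246.665) (closed)

[2] `<path>` open polyline, #ff8800→engrave S417 F2893: (53.834,230.017) → (75.773,258.299) → (53.858,190.134) → (14.294,33.712)

[3] `<path>` quadratic bezier, #ff8800→engrave S417 F2893: (33.170,170.606) → (44.145,168.907) → (52.596,164.248) → (58.524,156.628) → (61.927,146.048) → (62.807,132.507) → (61.163,116.006)

[4] `<path>` quadratic bezier, #ff8800→engrave S417 F2893: (40.468,127.994) → (47.340,130.849) → (52.869,133.991) → (57.055,137.420) → (59.898,141.136) → (61.399,145.138) → (61.556,149.428)

[5] `<path>` rectangle, #ff8800→engrave S417 F2893: (22.847,190.287) → (51.942,190.287) → (51.942,78.148) → (22.847,78.148) → (22.847,190.287) (closed)

G21
G90
G0 X22.392 Y246.665
M3 S417
G1 X54.537 Y246.665 F2893
G1 X54.537 Y201.857
G1 X22.392 Y201.857
G1 X22.392 Y246.665
M5
G0 X53.834 Y230.017
M3 S417
G1 X75.773 Y258.299 F2893
G1 X53.858 Y190.134
G1 X14.294 Y33.712
M5
G0 X33.170 Y170.606
M3 S417
G1 X44.145 Y168.907 F2893
G1 X52.596 Y164.248
G1 X58.524 Y156.628
G1 X61.927 Y146.048
G1 X62.807 Y132.507
G1 X61.163 Y116.006
M5
G0 X40.468 Y127.994
M3 S417
G1 X47.340 Y130.849 F2893
G1 X52.869 Y133.991
G1 X57.055 Y137.420
G1 X59.898 Y141.136
G1 X61.399 Y145.138
G1 X61.556 Y149.428
M5
G0 X22.847 Y190.287
M3 S417
G1 X51.942 Y190.287 F2893
G1 X51.942 Y78.148
G1 X22.847 Y78.148
G1 X22.847 Y190.287
M5
G0 X0.000 Y0.000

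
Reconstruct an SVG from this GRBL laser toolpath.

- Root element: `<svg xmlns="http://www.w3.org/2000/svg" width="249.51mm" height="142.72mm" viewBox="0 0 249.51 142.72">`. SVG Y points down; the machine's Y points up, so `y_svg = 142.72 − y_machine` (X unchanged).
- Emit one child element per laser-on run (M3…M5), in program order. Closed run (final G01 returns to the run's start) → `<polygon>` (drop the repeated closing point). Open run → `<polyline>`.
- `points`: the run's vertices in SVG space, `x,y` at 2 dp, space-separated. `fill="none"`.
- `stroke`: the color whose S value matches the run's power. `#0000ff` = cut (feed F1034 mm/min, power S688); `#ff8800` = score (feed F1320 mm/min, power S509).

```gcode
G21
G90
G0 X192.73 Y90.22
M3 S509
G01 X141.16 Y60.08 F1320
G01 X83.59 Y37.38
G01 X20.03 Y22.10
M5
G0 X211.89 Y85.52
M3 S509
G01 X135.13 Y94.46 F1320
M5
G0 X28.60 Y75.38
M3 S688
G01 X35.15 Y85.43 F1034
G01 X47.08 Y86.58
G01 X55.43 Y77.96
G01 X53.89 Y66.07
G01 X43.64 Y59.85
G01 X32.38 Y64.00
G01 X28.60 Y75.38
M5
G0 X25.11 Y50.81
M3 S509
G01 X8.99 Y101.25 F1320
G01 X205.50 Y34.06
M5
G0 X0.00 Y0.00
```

<svg xmlns="http://www.w3.org/2000/svg" width="249.51mm" height="142.72mm" viewBox="0 0 249.51 142.72">
  <polyline points="192.73,52.50 141.16,82.64 83.59,105.34 20.03,120.62" fill="none" stroke="#ff8800"/>
  <polyline points="211.89,57.20 135.13,48.26" fill="none" stroke="#ff8800"/>
  <polygon points="28.60,67.34 35.15,57.29 47.08,56.14 55.43,64.76 53.89,76.65 43.64,82.87 32.38,78.72" fill="none" stroke="#0000ff"/>
  <polyline points="25.11,91.91 8.99,41.47 205.50,108.66" fill="none" stroke="#ff8800"/>
</svg>

Each laser-on run becomes one SVG element. Flip Y back into SVG space with y_svg = 142.72 − y_machine.

Run 1: S509 ⇒ score layer `#ff8800`. The run is open, so emit a `<polyline>` with points (Y-flipped): 192.73,52.50 141.16,82.64 83.59,105.34 20.03,120.62.

Run 2: power S509 maps to stroke `#ff8800` (score). The run is open, so emit a `<polyline>` with points (Y-flipped): 211.89,57.20 135.13,48.26.

Run 3: power S688 maps to stroke `#0000ff` (cut). The run returns to its start, so emit a `<polygon>` with points (Y-flipped): 28.60,67.34 35.15,57.29 47.08,56.14 55.43,64.76 53.89,76.65 43.64,82.87 32.38,78.72.

Run 4: the run's S509 means `#ff8800` (score). The run is open, so emit a `<polyline>` with points (Y-flipped): 25.11,91.91 8.99,41.47 205.50,108.66.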